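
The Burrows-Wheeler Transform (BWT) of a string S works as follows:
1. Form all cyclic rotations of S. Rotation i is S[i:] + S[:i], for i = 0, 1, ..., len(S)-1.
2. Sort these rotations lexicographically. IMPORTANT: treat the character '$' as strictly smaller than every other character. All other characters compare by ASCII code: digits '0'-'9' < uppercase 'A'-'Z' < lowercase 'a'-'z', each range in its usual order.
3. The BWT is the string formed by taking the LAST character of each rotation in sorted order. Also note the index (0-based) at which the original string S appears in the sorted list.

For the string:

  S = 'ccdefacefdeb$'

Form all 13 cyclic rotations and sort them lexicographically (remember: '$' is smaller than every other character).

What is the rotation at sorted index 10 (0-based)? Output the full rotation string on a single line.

All 13 rotations (rotation i = S[i:]+S[:i]):
  rot[0] = ccdefacefdeb$
  rot[1] = cdefacefdeb$c
  rot[2] = defacefdeb$cc
  rot[3] = efacefdeb$ccd
  rot[4] = facefdeb$ccde
  rot[5] = acefdeb$ccdef
  rot[6] = cefdeb$ccdefa
  rot[7] = efdeb$ccdefac
  rot[8] = fdeb$ccdeface
  rot[9] = deb$ccdefacef
  rot[10] = eb$ccdefacefd
  rot[11] = b$ccdefacefde
  rot[12] = $ccdefacefdeb
Sorted (with $ < everything):
  sorted[0] = $ccdefacefdeb
  sorted[1] = acefdeb$ccdef
  sorted[2] = b$ccdefacefde
  sorted[3] = ccdefacefdeb$
  sorted[4] = cdefacefdeb$c
  sorted[5] = cefdeb$ccdefa
  sorted[6] = deb$ccdefacef
  sorted[7] = defacefdeb$cc
  sorted[8] = eb$ccdefacefd
  sorted[9] = efacefdeb$ccd
  sorted[10] = efdeb$ccdefac
  sorted[11] = facefdeb$ccde
  sorted[12] = fdeb$ccdeface
sorted[10] = efdeb$ccdefac

Answer: efdeb$ccdefac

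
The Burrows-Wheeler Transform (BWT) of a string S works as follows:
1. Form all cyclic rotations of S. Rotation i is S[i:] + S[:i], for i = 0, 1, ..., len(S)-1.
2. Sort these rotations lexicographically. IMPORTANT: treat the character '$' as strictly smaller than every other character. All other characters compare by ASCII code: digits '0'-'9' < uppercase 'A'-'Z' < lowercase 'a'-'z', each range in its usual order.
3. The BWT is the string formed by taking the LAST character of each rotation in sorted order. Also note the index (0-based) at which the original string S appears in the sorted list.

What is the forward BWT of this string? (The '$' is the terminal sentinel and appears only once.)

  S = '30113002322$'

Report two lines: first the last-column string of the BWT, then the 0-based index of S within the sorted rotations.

Answer: 2330012301$2
10

Derivation:
All 12 rotations (rotation i = S[i:]+S[:i]):
  rot[0] = 30113002322$
  rot[1] = 0113002322$3
  rot[2] = 113002322$30
  rot[3] = 13002322$301
  rot[4] = 3002322$3011
  rot[5] = 002322$30113
  rot[6] = 02322$301130
  rot[7] = 2322$3011300
  rot[8] = 322$30113002
  rot[9] = 22$301130023
  rot[10] = 2$3011300232
  rot[11] = $30113002322
Sorted (with $ < everything):
  sorted[0] = $30113002322  (last char: '2')
  sorted[1] = 002322$30113  (last char: '3')
  sorted[2] = 0113002322$3  (last char: '3')
  sorted[3] = 02322$301130  (last char: '0')
  sorted[4] = 113002322$30  (last char: '0')
  sorted[5] = 13002322$301  (last char: '1')
  sorted[6] = 2$3011300232  (last char: '2')
  sorted[7] = 22$301130023  (last char: '3')
  sorted[8] = 2322$3011300  (last char: '0')
  sorted[9] = 3002322$3011  (last char: '1')
  sorted[10] = 30113002322$  (last char: '$')
  sorted[11] = 322$30113002  (last char: '2')
Last column: 2330012301$2
Original string S is at sorted index 10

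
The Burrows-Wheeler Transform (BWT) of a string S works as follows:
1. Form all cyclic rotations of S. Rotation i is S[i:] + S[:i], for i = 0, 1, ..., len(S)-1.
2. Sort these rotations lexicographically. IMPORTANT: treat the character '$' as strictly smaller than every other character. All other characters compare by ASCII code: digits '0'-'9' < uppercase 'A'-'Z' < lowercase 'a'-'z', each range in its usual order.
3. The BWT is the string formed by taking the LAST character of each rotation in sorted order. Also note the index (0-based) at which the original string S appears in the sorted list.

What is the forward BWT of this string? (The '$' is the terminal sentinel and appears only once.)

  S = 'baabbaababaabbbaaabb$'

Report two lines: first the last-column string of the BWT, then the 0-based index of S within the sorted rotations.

Answer: bbbabbbaaaabbb$aaabaa
14

Derivation:
All 21 rotations (rotation i = S[i:]+S[:i]):
  rot[0] = baabbaababaabbbaaabb$
  rot[1] = aabbaababaabbbaaabb$b
  rot[2] = abbaababaabbbaaabb$ba
  rot[3] = bbaababaabbbaaabb$baa
  rot[4] = baababaabbbaaabb$baab
  rot[5] = aababaabbbaaabb$baabb
  rot[6] = ababaabbbaaabb$baabba
  rot[7] = babaabbbaaabb$baabbaa
  rot[8] = abaabbbaaabb$baabbaab
  rot[9] = baabbbaaabb$baabbaaba
  rot[10] = aabbbaaabb$baabbaabab
  rot[11] = abbbaaabb$baabbaababa
  rot[12] = bbbaaabb$baabbaababaa
  rot[13] = bbaaabb$baabbaababaab
  rot[14] = baaabb$baabbaababaabb
  rot[15] = aaabb$baabbaababaabbb
  rot[16] = aabb$baabbaababaabbba
  rot[17] = abb$baabbaababaabbbaa
  rot[18] = bb$baabbaababaabbbaaa
  rot[19] = b$baabbaababaabbbaaab
  rot[20] = $baabbaababaabbbaaabb
Sorted (with $ < everything):
  sorted[0] = $baabbaababaabbbaaabb  (last char: 'b')
  sorted[1] = aaabb$baabbaababaabbb  (last char: 'b')
  sorted[2] = aababaabbbaaabb$baabb  (last char: 'b')
  sorted[3] = aabb$baabbaababaabbba  (last char: 'a')
  sorted[4] = aabbaababaabbbaaabb$b  (last char: 'b')
  sorted[5] = aabbbaaabb$baabbaabab  (last char: 'b')
  sorted[6] = abaabbbaaabb$baabbaab  (last char: 'b')
  sorted[7] = ababaabbbaaabb$baabba  (last char: 'a')
  sorted[8] = abb$baabbaababaabbbaa  (last char: 'a')
  sorted[9] = abbaababaabbbaaabb$ba  (last char: 'a')
  sorted[10] = abbbaaabb$baabbaababa  (last char: 'a')
  sorted[11] = b$baabbaababaabbbaaab  (last char: 'b')
  sorted[12] = baaabb$baabbaababaabb  (last char: 'b')
  sorted[13] = baababaabbbaaabb$baab  (last char: 'b')
  sorted[14] = baabbaababaabbbaaabb$  (last char: '$')
  sorted[15] = baabbbaaabb$baabbaaba  (last char: 'a')
  sorted[16] = babaabbbaaabb$baabbaa  (last char: 'a')
  sorted[17] = bb$baabbaababaabbbaaa  (last char: 'a')
  sorted[18] = bbaaabb$baabbaababaab  (last char: 'b')
  sorted[19] = bbaababaabbbaaabb$baa  (last char: 'a')
  sorted[20] = bbbaaabb$baabbaababaa  (last char: 'a')
Last column: bbbabbbaaaabbb$aaabaa
Original string S is at sorted index 14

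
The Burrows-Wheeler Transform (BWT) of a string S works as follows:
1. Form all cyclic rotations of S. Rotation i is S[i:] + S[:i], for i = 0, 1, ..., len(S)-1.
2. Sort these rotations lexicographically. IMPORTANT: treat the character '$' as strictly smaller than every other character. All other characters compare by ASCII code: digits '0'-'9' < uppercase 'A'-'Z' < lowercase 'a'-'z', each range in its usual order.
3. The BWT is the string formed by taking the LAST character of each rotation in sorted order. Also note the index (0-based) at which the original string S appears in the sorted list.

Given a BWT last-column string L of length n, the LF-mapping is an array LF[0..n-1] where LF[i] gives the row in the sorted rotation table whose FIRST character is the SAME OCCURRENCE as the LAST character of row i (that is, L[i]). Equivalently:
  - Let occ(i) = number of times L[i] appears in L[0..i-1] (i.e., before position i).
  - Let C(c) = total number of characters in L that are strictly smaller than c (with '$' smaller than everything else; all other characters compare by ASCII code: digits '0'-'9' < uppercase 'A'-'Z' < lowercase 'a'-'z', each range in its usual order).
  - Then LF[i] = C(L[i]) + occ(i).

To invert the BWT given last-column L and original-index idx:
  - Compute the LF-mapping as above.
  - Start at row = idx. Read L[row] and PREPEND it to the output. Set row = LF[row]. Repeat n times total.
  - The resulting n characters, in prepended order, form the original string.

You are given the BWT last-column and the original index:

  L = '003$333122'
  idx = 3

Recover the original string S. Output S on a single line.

LF mapping: 1 2 6 0 7 8 9 3 4 5
Walk LF starting at row 3, prepending L[row]:
  step 1: row=3, L[3]='$', prepend. Next row=LF[3]=0
  step 2: row=0, L[0]='0', prepend. Next row=LF[0]=1
  step 3: row=1, L[1]='0', prepend. Next row=LF[1]=2
  step 4: row=2, L[2]='3', prepend. Next row=LF[2]=6
  step 5: row=6, L[6]='3', prepend. Next row=LF[6]=9
  step 6: row=9, L[9]='2', prepend. Next row=LF[9]=5
  step 7: row=5, L[5]='3', prepend. Next row=LF[5]=8
  step 8: row=8, L[8]='2', prepend. Next row=LF[8]=4
  step 9: row=4, L[4]='3', prepend. Next row=LF[4]=7
  step 10: row=7, L[7]='1', prepend. Next row=LF[7]=3
Reversed output: 132323300$

Answer: 132323300$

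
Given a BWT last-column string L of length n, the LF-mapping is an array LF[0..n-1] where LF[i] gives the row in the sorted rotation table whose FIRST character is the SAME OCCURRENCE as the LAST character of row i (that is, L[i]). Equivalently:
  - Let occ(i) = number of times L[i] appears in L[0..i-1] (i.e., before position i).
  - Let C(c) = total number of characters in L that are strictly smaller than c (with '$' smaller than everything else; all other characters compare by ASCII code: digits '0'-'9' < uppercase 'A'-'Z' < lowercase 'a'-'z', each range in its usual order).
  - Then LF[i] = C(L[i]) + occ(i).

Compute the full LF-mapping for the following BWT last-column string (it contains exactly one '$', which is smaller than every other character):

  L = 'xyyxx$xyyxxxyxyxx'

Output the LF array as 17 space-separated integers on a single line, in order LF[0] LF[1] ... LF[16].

Answer: 1 11 12 2 3 0 4 13 14 5 6 7 15 8 16 9 10

Derivation:
Char counts: '$':1, 'x':10, 'y':6
C (first-col start): C('$')=0, C('x')=1, C('y')=11
L[0]='x': occ=0, LF[0]=C('x')+0=1+0=1
L[1]='y': occ=0, LF[1]=C('y')+0=11+0=11
L[2]='y': occ=1, LF[2]=C('y')+1=11+1=12
L[3]='x': occ=1, LF[3]=C('x')+1=1+1=2
L[4]='x': occ=2, LF[4]=C('x')+2=1+2=3
L[5]='$': occ=0, LF[5]=C('$')+0=0+0=0
L[6]='x': occ=3, LF[6]=C('x')+3=1+3=4
L[7]='y': occ=2, LF[7]=C('y')+2=11+2=13
L[8]='y': occ=3, LF[8]=C('y')+3=11+3=14
L[9]='x': occ=4, LF[9]=C('x')+4=1+4=5
L[10]='x': occ=5, LF[10]=C('x')+5=1+5=6
L[11]='x': occ=6, LF[11]=C('x')+6=1+6=7
L[12]='y': occ=4, LF[12]=C('y')+4=11+4=15
L[13]='x': occ=7, LF[13]=C('x')+7=1+7=8
L[14]='y': occ=5, LF[14]=C('y')+5=11+5=16
L[15]='x': occ=8, LF[15]=C('x')+8=1+8=9
L[16]='x': occ=9, LF[16]=C('x')+9=1+9=10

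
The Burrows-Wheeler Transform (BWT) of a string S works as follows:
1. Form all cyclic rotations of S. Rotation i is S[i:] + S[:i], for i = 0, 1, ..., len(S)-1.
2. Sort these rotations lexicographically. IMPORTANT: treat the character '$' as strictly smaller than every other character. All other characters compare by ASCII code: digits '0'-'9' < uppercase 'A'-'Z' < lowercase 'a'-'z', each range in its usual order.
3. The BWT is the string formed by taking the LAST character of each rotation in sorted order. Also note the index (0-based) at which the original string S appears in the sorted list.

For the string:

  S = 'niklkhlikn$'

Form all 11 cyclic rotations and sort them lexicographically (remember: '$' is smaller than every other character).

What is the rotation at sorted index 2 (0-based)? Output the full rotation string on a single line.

All 11 rotations (rotation i = S[i:]+S[:i]):
  rot[0] = niklkhlikn$
  rot[1] = iklkhlikn$n
  rot[2] = klkhlikn$ni
  rot[3] = lkhlikn$nik
  rot[4] = khlikn$nikl
  rot[5] = hlikn$niklk
  rot[6] = likn$niklkh
  rot[7] = ikn$niklkhl
  rot[8] = kn$niklkhli
  rot[9] = n$niklkhlik
  rot[10] = $niklkhlikn
Sorted (with $ < everything):
  sorted[0] = $niklkhlikn
  sorted[1] = hlikn$niklk
  sorted[2] = iklkhlikn$n
  sorted[3] = ikn$niklkhl
  sorted[4] = khlikn$nikl
  sorted[5] = klkhlikn$ni
  sorted[6] = kn$niklkhli
  sorted[7] = likn$niklkh
  sorted[8] = lkhlikn$nik
  sorted[9] = n$niklkhlik
  sorted[10] = niklkhlikn$
sorted[2] = iklkhlikn$n

Answer: iklkhlikn$n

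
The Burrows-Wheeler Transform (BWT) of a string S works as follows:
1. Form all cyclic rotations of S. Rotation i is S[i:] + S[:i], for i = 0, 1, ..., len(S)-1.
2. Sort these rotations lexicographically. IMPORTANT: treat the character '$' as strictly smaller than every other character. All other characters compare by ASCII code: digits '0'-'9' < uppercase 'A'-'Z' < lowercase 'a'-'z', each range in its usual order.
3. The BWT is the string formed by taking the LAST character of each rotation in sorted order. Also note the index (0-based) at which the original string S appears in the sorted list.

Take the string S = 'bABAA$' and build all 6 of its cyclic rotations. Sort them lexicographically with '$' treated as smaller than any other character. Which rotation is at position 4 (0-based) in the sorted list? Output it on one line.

Answer: BAA$bA

Derivation:
All 6 rotations (rotation i = S[i:]+S[:i]):
  rot[0] = bABAA$
  rot[1] = ABAA$b
  rot[2] = BAA$bA
  rot[3] = AA$bAB
  rot[4] = A$bABA
  rot[5] = $bABAA
Sorted (with $ < everything):
  sorted[0] = $bABAA
  sorted[1] = A$bABA
  sorted[2] = AA$bAB
  sorted[3] = ABAA$b
  sorted[4] = BAA$bA
  sorted[5] = bABAA$
sorted[4] = BAA$bA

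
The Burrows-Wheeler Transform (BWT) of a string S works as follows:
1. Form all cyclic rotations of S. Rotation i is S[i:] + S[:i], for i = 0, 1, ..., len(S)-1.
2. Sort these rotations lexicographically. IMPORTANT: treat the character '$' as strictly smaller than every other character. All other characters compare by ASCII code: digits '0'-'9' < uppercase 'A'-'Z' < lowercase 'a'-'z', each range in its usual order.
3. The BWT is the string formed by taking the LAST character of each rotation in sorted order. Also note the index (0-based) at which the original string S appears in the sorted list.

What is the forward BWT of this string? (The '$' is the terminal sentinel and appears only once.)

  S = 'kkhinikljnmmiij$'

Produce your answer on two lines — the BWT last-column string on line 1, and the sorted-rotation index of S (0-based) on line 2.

All 16 rotations (rotation i = S[i:]+S[:i]):
  rot[0] = kkhinikljnmmiij$
  rot[1] = khinikljnmmiij$k
  rot[2] = hinikljnmmiij$kk
  rot[3] = inikljnmmiij$kkh
  rot[4] = nikljnmmiij$kkhi
  rot[5] = ikljnmmiij$kkhin
  rot[6] = kljnmmiij$kkhini
  rot[7] = ljnmmiij$kkhinik
  rot[8] = jnmmiij$kkhinikl
  rot[9] = nmmiij$kkhiniklj
  rot[10] = mmiij$kkhinikljn
  rot[11] = miij$kkhinikljnm
  rot[12] = iij$kkhinikljnmm
  rot[13] = ij$kkhinikljnmmi
  rot[14] = j$kkhinikljnmmii
  rot[15] = $kkhinikljnmmiij
Sorted (with $ < everything):
  sorted[0] = $kkhinikljnmmiij  (last char: 'j')
  sorted[1] = hinikljnmmiij$kk  (last char: 'k')
  sorted[2] = iij$kkhinikljnmm  (last char: 'm')
  sorted[3] = ij$kkhinikljnmmi  (last char: 'i')
  sorted[4] = ikljnmmiij$kkhin  (last char: 'n')
  sorted[5] = inikljnmmiij$kkh  (last char: 'h')
  sorted[6] = j$kkhinikljnmmii  (last char: 'i')
  sorted[7] = jnmmiij$kkhinikl  (last char: 'l')
  sorted[8] = khinikljnmmiij$k  (last char: 'k')
  sorted[9] = kkhinikljnmmiij$  (last char: '$')
  sorted[10] = kljnmmiij$kkhini  (last char: 'i')
  sorted[11] = ljnmmiij$kkhinik  (last char: 'k')
  sorted[12] = miij$kkhinikljnm  (last char: 'm')
  sorted[13] = mmiij$kkhinikljn  (last char: 'n')
  sorted[14] = nikljnmmiij$kkhi  (last char: 'i')
  sorted[15] = nmmiij$kkhiniklj  (last char: 'j')
Last column: jkminhilk$ikmnij
Original string S is at sorted index 9

Answer: jkminhilk$ikmnij
9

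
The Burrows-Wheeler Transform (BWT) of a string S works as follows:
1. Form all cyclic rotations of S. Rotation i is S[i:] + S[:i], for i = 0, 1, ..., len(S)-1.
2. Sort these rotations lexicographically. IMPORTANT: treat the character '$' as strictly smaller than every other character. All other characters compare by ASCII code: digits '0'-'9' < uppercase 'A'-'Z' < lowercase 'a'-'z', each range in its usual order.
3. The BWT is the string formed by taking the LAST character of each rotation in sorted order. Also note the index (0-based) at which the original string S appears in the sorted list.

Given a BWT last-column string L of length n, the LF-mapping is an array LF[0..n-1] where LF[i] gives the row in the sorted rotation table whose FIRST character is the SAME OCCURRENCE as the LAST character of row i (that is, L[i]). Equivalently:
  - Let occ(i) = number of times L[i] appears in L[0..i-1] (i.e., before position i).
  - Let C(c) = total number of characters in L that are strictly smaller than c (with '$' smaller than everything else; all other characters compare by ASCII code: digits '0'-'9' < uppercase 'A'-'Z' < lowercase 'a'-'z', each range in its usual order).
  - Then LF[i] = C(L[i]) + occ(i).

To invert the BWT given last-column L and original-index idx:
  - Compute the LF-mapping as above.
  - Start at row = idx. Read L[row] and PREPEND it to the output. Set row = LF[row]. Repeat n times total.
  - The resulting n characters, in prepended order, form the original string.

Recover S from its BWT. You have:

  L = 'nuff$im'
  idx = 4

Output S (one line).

LF mapping: 5 6 1 2 0 3 4
Walk LF starting at row 4, prepending L[row]:
  step 1: row=4, L[4]='$', prepend. Next row=LF[4]=0
  step 2: row=0, L[0]='n', prepend. Next row=LF[0]=5
  step 3: row=5, L[5]='i', prepend. Next row=LF[5]=3
  step 4: row=3, L[3]='f', prepend. Next row=LF[3]=2
  step 5: row=2, L[2]='f', prepend. Next row=LF[2]=1
  step 6: row=1, L[1]='u', prepend. Next row=LF[1]=6
  step 7: row=6, L[6]='m', prepend. Next row=LF[6]=4
Reversed output: muffin$

Answer: muffin$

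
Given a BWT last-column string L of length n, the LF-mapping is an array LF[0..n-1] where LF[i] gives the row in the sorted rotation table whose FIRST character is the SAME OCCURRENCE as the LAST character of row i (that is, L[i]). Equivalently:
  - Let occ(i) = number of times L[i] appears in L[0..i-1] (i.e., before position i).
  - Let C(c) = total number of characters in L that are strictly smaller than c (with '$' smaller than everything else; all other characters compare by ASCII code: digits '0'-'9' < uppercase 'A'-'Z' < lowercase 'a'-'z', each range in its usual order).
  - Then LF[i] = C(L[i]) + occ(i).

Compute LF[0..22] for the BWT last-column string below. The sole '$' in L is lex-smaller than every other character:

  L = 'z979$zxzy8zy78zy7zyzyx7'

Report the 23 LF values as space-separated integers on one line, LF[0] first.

Char counts: '$':1, '7':4, '8':2, '9':2, 'x':2, 'y':5, 'z':7
C (first-col start): C('$')=0, C('7')=1, C('8')=5, C('9')=7, C('x')=9, C('y')=11, C('z')=16
L[0]='z': occ=0, LF[0]=C('z')+0=16+0=16
L[1]='9': occ=0, LF[1]=C('9')+0=7+0=7
L[2]='7': occ=0, LF[2]=C('7')+0=1+0=1
L[3]='9': occ=1, LF[3]=C('9')+1=7+1=8
L[4]='$': occ=0, LF[4]=C('$')+0=0+0=0
L[5]='z': occ=1, LF[5]=C('z')+1=16+1=17
L[6]='x': occ=0, LF[6]=C('x')+0=9+0=9
L[7]='z': occ=2, LF[7]=C('z')+2=16+2=18
L[8]='y': occ=0, LF[8]=C('y')+0=11+0=11
L[9]='8': occ=0, LF[9]=C('8')+0=5+0=5
L[10]='z': occ=3, LF[10]=C('z')+3=16+3=19
L[11]='y': occ=1, LF[11]=C('y')+1=11+1=12
L[12]='7': occ=1, LF[12]=C('7')+1=1+1=2
L[13]='8': occ=1, LF[13]=C('8')+1=5+1=6
L[14]='z': occ=4, LF[14]=C('z')+4=16+4=20
L[15]='y': occ=2, LF[15]=C('y')+2=11+2=13
L[16]='7': occ=2, LF[16]=C('7')+2=1+2=3
L[17]='z': occ=5, LF[17]=C('z')+5=16+5=21
L[18]='y': occ=3, LF[18]=C('y')+3=11+3=14
L[19]='z': occ=6, LF[19]=C('z')+6=16+6=22
L[20]='y': occ=4, LF[20]=C('y')+4=11+4=15
L[21]='x': occ=1, LF[21]=C('x')+1=9+1=10
L[22]='7': occ=3, LF[22]=C('7')+3=1+3=4

Answer: 16 7 1 8 0 17 9 18 11 5 19 12 2 6 20 13 3 21 14 22 15 10 4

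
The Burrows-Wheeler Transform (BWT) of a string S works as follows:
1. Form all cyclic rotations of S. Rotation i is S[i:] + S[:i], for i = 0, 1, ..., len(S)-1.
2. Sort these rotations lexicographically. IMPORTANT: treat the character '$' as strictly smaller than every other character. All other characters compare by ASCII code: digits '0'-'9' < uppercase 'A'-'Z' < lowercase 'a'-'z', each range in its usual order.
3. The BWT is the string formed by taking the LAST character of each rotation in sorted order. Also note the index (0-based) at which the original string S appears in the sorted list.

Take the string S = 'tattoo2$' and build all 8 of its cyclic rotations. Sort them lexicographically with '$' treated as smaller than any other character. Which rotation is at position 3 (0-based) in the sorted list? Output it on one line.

Answer: o2$tatto

Derivation:
All 8 rotations (rotation i = S[i:]+S[:i]):
  rot[0] = tattoo2$
  rot[1] = attoo2$t
  rot[2] = ttoo2$ta
  rot[3] = too2$tat
  rot[4] = oo2$tatt
  rot[5] = o2$tatto
  rot[6] = 2$tattoo
  rot[7] = $tattoo2
Sorted (with $ < everything):
  sorted[0] = $tattoo2
  sorted[1] = 2$tattoo
  sorted[2] = attoo2$t
  sorted[3] = o2$tatto
  sorted[4] = oo2$tatt
  sorted[5] = tattoo2$
  sorted[6] = too2$tat
  sorted[7] = ttoo2$ta
sorted[3] = o2$tatto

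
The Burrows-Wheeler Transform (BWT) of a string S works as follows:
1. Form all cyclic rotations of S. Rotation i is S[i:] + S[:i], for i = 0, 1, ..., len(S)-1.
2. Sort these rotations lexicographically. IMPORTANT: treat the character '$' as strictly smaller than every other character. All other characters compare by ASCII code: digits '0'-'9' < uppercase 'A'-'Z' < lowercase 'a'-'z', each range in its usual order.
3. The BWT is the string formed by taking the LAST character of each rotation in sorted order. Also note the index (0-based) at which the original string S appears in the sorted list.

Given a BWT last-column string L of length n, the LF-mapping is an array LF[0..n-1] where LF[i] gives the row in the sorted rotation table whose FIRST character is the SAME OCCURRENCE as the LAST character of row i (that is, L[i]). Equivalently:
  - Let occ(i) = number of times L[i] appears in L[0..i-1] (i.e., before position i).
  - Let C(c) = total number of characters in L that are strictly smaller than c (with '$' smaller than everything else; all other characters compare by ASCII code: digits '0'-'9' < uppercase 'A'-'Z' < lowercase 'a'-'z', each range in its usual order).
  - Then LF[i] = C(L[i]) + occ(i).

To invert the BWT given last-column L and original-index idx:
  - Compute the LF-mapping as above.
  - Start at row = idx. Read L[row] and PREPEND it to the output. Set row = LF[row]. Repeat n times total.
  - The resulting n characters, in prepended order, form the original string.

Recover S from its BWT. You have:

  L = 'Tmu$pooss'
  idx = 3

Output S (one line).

Answer: opossumT$

Derivation:
LF mapping: 1 2 8 0 5 3 4 6 7
Walk LF starting at row 3, prepending L[row]:
  step 1: row=3, L[3]='$', prepend. Next row=LF[3]=0
  step 2: row=0, L[0]='T', prepend. Next row=LF[0]=1
  step 3: row=1, L[1]='m', prepend. Next row=LF[1]=2
  step 4: row=2, L[2]='u', prepend. Next row=LF[2]=8
  step 5: row=8, L[8]='s', prepend. Next row=LF[8]=7
  step 6: row=7, L[7]='s', prepend. Next row=LF[7]=6
  step 7: row=6, L[6]='o', prepend. Next row=LF[6]=4
  step 8: row=4, L[4]='p', prepend. Next row=LF[4]=5
  step 9: row=5, L[5]='o', prepend. Next row=LF[5]=3
Reversed output: opossumT$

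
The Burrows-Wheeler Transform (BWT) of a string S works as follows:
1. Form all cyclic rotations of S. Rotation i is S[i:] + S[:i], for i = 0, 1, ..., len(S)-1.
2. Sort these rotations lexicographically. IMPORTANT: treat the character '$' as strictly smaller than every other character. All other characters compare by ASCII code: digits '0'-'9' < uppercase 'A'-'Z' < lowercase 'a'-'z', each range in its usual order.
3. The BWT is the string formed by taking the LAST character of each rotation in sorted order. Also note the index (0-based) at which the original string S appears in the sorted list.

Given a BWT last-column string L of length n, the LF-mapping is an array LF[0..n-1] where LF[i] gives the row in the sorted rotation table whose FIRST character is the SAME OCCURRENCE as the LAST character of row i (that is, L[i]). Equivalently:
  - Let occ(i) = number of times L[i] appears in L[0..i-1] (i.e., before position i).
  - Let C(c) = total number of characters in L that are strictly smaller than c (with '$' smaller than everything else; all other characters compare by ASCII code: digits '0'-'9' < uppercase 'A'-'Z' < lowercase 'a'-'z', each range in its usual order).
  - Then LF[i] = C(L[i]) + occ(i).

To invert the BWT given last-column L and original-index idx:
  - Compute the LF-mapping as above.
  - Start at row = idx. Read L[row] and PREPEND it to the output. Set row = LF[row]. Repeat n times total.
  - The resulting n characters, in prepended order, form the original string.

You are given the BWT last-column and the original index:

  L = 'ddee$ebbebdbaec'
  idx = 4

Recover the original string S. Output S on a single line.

Answer: bdebceedaebebd$

Derivation:
LF mapping: 7 8 10 11 0 12 2 3 13 4 9 5 1 14 6
Walk LF starting at row 4, prepending L[row]:
  step 1: row=4, L[4]='$', prepend. Next row=LF[4]=0
  step 2: row=0, L[0]='d', prepend. Next row=LF[0]=7
  step 3: row=7, L[7]='b', prepend. Next row=LF[7]=3
  step 4: row=3, L[3]='e', prepend. Next row=LF[3]=11
  step 5: row=11, L[11]='b', prepend. Next row=LF[11]=5
  step 6: row=5, L[5]='e', prepend. Next row=LF[5]=12
  step 7: row=12, L[12]='a', prepend. Next row=LF[12]=1
  step 8: row=1, L[1]='d', prepend. Next row=LF[1]=8
  step 9: row=8, L[8]='e', prepend. Next row=LF[8]=13
  step 10: row=13, L[13]='e', prepend. Next row=LF[13]=14
  step 11: row=14, L[14]='c', prepend. Next row=LF[14]=6
  step 12: row=6, L[6]='b', prepend. Next row=LF[6]=2
  step 13: row=2, L[2]='e', prepend. Next row=LF[2]=10
  step 14: row=10, L[10]='d', prepend. Next row=LF[10]=9
  step 15: row=9, L[9]='b', prepend. Next row=LF[9]=4
Reversed output: bdebceedaebebd$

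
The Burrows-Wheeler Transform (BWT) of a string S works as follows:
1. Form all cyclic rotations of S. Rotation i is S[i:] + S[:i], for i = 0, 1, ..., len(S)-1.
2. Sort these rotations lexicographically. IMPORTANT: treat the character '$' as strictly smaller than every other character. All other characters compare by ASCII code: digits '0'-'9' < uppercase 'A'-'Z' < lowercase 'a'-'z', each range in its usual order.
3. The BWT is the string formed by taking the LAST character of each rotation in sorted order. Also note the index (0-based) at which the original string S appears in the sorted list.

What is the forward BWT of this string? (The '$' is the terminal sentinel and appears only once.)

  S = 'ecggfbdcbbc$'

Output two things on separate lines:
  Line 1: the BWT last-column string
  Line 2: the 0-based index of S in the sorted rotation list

Answer: ccbfbdeb$ggc
8

Derivation:
All 12 rotations (rotation i = S[i:]+S[:i]):
  rot[0] = ecggfbdcbbc$
  rot[1] = cggfbdcbbc$e
  rot[2] = ggfbdcbbc$ec
  rot[3] = gfbdcbbc$ecg
  rot[4] = fbdcbbc$ecgg
  rot[5] = bdcbbc$ecggf
  rot[6] = dcbbc$ecggfb
  rot[7] = cbbc$ecggfbd
  rot[8] = bbc$ecggfbdc
  rot[9] = bc$ecggfbdcb
  rot[10] = c$ecggfbdcbb
  rot[11] = $ecggfbdcbbc
Sorted (with $ < everything):
  sorted[0] = $ecggfbdcbbc  (last char: 'c')
  sorted[1] = bbc$ecggfbdc  (last char: 'c')
  sorted[2] = bc$ecggfbdcb  (last char: 'b')
  sorted[3] = bdcbbc$ecggf  (last char: 'f')
  sorted[4] = c$ecggfbdcbb  (last char: 'b')
  sorted[5] = cbbc$ecggfbd  (last char: 'd')
  sorted[6] = cggfbdcbbc$e  (last char: 'e')
  sorted[7] = dcbbc$ecggfb  (last char: 'b')
  sorted[8] = ecggfbdcbbc$  (last char: '$')
  sorted[9] = fbdcbbc$ecgg  (last char: 'g')
  sorted[10] = gfbdcbbc$ecg  (last char: 'g')
  sorted[11] = ggfbdcbbc$ec  (last char: 'c')
Last column: ccbfbdeb$ggc
Original string S is at sorted index 8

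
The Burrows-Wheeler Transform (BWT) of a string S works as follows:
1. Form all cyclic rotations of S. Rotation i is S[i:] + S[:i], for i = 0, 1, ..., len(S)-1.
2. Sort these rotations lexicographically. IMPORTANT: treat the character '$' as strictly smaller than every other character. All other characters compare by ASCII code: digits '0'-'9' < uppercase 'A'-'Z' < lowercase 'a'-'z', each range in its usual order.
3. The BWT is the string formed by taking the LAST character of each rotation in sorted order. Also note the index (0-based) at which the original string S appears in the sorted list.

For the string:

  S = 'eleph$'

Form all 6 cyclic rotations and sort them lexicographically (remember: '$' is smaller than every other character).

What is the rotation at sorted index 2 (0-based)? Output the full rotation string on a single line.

All 6 rotations (rotation i = S[i:]+S[:i]):
  rot[0] = eleph$
  rot[1] = leph$e
  rot[2] = eph$el
  rot[3] = ph$ele
  rot[4] = h$elep
  rot[5] = $eleph
Sorted (with $ < everything):
  sorted[0] = $eleph
  sorted[1] = eleph$
  sorted[2] = eph$el
  sorted[3] = h$elep
  sorted[4] = leph$e
  sorted[5] = ph$ele
sorted[2] = eph$el

Answer: eph$el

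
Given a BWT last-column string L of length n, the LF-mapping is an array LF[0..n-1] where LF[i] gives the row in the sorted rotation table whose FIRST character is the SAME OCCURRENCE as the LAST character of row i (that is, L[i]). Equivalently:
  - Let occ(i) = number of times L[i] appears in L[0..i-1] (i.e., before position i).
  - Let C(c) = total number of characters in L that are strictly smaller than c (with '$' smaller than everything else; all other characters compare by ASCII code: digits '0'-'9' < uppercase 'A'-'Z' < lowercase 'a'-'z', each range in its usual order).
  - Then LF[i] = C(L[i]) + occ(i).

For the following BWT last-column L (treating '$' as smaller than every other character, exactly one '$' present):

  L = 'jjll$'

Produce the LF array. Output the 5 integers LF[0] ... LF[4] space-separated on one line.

Answer: 1 2 3 4 0

Derivation:
Char counts: '$':1, 'j':2, 'l':2
C (first-col start): C('$')=0, C('j')=1, C('l')=3
L[0]='j': occ=0, LF[0]=C('j')+0=1+0=1
L[1]='j': occ=1, LF[1]=C('j')+1=1+1=2
L[2]='l': occ=0, LF[2]=C('l')+0=3+0=3
L[3]='l': occ=1, LF[3]=C('l')+1=3+1=4
L[4]='$': occ=0, LF[4]=C('$')+0=0+0=0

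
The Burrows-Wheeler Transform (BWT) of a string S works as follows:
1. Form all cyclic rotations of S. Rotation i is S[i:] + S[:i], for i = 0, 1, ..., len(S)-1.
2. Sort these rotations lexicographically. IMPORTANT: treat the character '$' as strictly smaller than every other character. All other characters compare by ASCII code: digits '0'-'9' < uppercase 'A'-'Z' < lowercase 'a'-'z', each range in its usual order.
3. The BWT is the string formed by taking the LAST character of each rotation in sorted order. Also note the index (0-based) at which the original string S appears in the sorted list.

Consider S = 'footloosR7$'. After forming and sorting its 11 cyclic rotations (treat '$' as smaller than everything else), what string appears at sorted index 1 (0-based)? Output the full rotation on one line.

Answer: 7$footloosR

Derivation:
All 11 rotations (rotation i = S[i:]+S[:i]):
  rot[0] = footloosR7$
  rot[1] = ootloosR7$f
  rot[2] = otloosR7$fo
  rot[3] = tloosR7$foo
  rot[4] = loosR7$foot
  rot[5] = oosR7$footl
  rot[6] = osR7$footlo
  rot[7] = sR7$footloo
  rot[8] = R7$footloos
  rot[9] = 7$footloosR
  rot[10] = $footloosR7
Sorted (with $ < everything):
  sorted[0] = $footloosR7
  sorted[1] = 7$footloosR
  sorted[2] = R7$footloos
  sorted[3] = footloosR7$
  sorted[4] = loosR7$foot
  sorted[5] = oosR7$footl
  sorted[6] = ootloosR7$f
  sorted[7] = osR7$footlo
  sorted[8] = otloosR7$fo
  sorted[9] = sR7$footloo
  sorted[10] = tloosR7$foo
sorted[1] = 7$footloosR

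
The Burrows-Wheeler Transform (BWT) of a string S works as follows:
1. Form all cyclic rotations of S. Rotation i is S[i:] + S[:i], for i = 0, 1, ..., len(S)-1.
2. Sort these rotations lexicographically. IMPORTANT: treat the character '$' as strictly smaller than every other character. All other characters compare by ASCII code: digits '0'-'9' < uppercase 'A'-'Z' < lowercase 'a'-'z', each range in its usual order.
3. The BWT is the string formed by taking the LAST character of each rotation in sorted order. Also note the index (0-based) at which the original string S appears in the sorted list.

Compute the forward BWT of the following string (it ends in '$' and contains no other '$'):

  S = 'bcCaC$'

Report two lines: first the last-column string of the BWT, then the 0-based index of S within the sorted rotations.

All 6 rotations (rotation i = S[i:]+S[:i]):
  rot[0] = bcCaC$
  rot[1] = cCaC$b
  rot[2] = CaC$bc
  rot[3] = aC$bcC
  rot[4] = C$bcCa
  rot[5] = $bcCaC
Sorted (with $ < everything):
  sorted[0] = $bcCaC  (last char: 'C')
  sorted[1] = C$bcCa  (last char: 'a')
  sorted[2] = CaC$bc  (last char: 'c')
  sorted[3] = aC$bcC  (last char: 'C')
  sorted[4] = bcCaC$  (last char: '$')
  sorted[5] = cCaC$b  (last char: 'b')
Last column: CacC$b
Original string S is at sorted index 4

Answer: CacC$b
4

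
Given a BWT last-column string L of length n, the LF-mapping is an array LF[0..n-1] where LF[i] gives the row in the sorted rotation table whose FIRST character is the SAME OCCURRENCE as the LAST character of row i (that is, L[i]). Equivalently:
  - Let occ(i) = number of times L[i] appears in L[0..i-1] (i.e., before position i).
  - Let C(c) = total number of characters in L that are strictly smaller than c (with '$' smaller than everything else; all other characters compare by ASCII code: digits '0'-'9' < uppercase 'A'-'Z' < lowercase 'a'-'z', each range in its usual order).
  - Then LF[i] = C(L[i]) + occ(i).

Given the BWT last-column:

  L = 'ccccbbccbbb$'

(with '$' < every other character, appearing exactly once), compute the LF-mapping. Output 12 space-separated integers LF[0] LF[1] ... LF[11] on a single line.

Char counts: '$':1, 'b':5, 'c':6
C (first-col start): C('$')=0, C('b')=1, C('c')=6
L[0]='c': occ=0, LF[0]=C('c')+0=6+0=6
L[1]='c': occ=1, LF[1]=C('c')+1=6+1=7
L[2]='c': occ=2, LF[2]=C('c')+2=6+2=8
L[3]='c': occ=3, LF[3]=C('c')+3=6+3=9
L[4]='b': occ=0, LF[4]=C('b')+0=1+0=1
L[5]='b': occ=1, LF[5]=C('b')+1=1+1=2
L[6]='c': occ=4, LF[6]=C('c')+4=6+4=10
L[7]='c': occ=5, LF[7]=C('c')+5=6+5=11
L[8]='b': occ=2, LF[8]=C('b')+2=1+2=3
L[9]='b': occ=3, LF[9]=C('b')+3=1+3=4
L[10]='b': occ=4, LF[10]=C('b')+4=1+4=5
L[11]='$': occ=0, LF[11]=C('$')+0=0+0=0

Answer: 6 7 8 9 1 2 10 11 3 4 5 0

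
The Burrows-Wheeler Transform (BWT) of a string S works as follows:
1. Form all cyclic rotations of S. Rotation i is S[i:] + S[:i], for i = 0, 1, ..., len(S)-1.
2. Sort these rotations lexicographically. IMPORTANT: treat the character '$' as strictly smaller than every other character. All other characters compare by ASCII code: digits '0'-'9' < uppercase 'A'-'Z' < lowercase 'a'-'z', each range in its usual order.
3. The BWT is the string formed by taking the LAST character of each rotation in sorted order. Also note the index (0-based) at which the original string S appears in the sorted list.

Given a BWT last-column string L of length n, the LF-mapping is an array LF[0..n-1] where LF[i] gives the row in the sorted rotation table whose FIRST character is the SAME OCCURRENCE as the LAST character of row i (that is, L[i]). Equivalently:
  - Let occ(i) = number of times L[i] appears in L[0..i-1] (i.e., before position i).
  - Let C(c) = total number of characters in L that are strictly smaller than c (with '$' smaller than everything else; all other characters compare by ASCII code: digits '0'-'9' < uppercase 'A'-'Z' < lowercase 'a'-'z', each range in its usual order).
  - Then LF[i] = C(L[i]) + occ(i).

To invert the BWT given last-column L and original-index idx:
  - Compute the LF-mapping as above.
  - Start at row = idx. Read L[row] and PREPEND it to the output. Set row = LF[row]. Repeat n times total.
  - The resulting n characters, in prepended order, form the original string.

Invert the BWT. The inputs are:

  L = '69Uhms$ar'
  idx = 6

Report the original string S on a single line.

Answer: marshU96$

Derivation:
LF mapping: 1 2 3 5 6 8 0 4 7
Walk LF starting at row 6, prepending L[row]:
  step 1: row=6, L[6]='$', prepend. Next row=LF[6]=0
  step 2: row=0, L[0]='6', prepend. Next row=LF[0]=1
  step 3: row=1, L[1]='9', prepend. Next row=LF[1]=2
  step 4: row=2, L[2]='U', prepend. Next row=LF[2]=3
  step 5: row=3, L[3]='h', prepend. Next row=LF[3]=5
  step 6: row=5, L[5]='s', prepend. Next row=LF[5]=8
  step 7: row=8, L[8]='r', prepend. Next row=LF[8]=7
  step 8: row=7, L[7]='a', prepend. Next row=LF[7]=4
  step 9: row=4, L[4]='m', prepend. Next row=LF[4]=6
Reversed output: marshU96$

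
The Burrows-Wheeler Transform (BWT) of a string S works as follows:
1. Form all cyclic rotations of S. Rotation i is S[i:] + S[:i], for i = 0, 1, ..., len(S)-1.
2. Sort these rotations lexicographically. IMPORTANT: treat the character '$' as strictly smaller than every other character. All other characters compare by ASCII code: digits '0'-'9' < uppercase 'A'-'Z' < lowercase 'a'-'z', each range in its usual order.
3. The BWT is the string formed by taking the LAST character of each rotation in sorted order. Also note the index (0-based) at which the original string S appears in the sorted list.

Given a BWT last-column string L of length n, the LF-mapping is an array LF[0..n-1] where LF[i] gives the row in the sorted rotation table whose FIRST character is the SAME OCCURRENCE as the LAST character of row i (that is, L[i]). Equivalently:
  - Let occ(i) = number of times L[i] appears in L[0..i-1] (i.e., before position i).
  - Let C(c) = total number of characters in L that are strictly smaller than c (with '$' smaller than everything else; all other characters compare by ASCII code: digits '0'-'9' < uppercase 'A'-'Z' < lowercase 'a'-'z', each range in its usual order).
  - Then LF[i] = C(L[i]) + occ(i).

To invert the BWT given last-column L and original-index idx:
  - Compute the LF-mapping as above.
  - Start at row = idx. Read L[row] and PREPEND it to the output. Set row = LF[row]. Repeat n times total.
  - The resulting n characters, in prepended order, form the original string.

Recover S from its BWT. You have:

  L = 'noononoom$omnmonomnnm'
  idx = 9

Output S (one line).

Answer: nnoomnonomonmomnmoon$

Derivation:
LF mapping: 6 13 14 7 15 8 16 17 1 0 18 2 9 3 19 10 20 4 11 12 5
Walk LF starting at row 9, prepending L[row]:
  step 1: row=9, L[9]='$', prepend. Next row=LF[9]=0
  step 2: row=0, L[0]='n', prepend. Next row=LF[0]=6
  step 3: row=6, L[6]='o', prepend. Next row=LF[6]=16
  step 4: row=16, L[16]='o', prepend. Next row=LF[16]=20
  step 5: row=20, L[20]='m', prepend. Next row=LF[20]=5
  step 6: row=5, L[5]='n', prepend. Next row=LF[5]=8
  step 7: row=8, L[8]='m', prepend. Next row=LF[8]=1
  step 8: row=1, L[1]='o', prepend. Next row=LF[1]=13
  step 9: row=13, L[13]='m', prepend. Next row=LF[13]=3
  step 10: row=3, L[3]='n', prepend. Next row=LF[3]=7
  step 11: row=7, L[7]='o', prepend. Next row=LF[7]=17
  step 12: row=17, L[17]='m', prepend. Next row=LF[17]=4
  step 13: row=4, L[4]='o', prepend. Next row=LF[4]=15
  step 14: row=15, L[15]='n', prepend. Next row=LF[15]=10
  step 15: row=10, L[10]='o', prepend. Next row=LF[10]=18
  step 16: row=18, L[18]='n', prepend. Next row=LF[18]=11
  step 17: row=11, L[11]='m', prepend. Next row=LF[11]=2
  step 18: row=2, L[2]='o', prepend. Next row=LF[2]=14
  step 19: row=14, L[14]='o', prepend. Next row=LF[14]=19
  step 20: row=19, L[19]='n', prepend. Next row=LF[19]=12
  step 21: row=12, L[12]='n', prepend. Next row=LF[12]=9
Reversed output: nnoomnonomonmomnmoon$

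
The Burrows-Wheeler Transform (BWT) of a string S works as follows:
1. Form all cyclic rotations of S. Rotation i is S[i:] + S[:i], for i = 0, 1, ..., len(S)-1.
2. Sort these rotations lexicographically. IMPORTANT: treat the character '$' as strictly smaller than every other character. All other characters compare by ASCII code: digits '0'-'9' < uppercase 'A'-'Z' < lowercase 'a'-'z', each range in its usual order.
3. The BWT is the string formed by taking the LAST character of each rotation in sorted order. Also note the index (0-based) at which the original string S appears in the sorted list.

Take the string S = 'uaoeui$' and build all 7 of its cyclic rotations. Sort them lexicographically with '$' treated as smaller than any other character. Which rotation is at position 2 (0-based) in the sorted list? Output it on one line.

Answer: eui$uao

Derivation:
All 7 rotations (rotation i = S[i:]+S[:i]):
  rot[0] = uaoeui$
  rot[1] = aoeui$u
  rot[2] = oeui$ua
  rot[3] = eui$uao
  rot[4] = ui$uaoe
  rot[5] = i$uaoeu
  rot[6] = $uaoeui
Sorted (with $ < everything):
  sorted[0] = $uaoeui
  sorted[1] = aoeui$u
  sorted[2] = eui$uao
  sorted[3] = i$uaoeu
  sorted[4] = oeui$ua
  sorted[5] = uaoeui$
  sorted[6] = ui$uaoe
sorted[2] = eui$uao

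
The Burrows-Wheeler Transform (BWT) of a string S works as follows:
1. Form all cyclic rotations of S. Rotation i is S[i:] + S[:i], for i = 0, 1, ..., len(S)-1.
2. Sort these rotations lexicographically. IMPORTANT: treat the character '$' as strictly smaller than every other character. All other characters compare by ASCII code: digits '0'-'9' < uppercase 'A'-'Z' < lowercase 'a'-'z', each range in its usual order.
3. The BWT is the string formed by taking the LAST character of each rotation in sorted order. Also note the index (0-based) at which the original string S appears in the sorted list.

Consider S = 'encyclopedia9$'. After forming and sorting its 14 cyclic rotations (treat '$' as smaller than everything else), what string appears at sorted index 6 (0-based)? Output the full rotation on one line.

All 14 rotations (rotation i = S[i:]+S[:i]):
  rot[0] = encyclopedia9$
  rot[1] = ncyclopedia9$e
  rot[2] = cyclopedia9$en
  rot[3] = yclopedia9$enc
  rot[4] = clopedia9$ency
  rot[5] = lopedia9$encyc
  rot[6] = opedia9$encycl
  rot[7] = pedia9$encyclo
  rot[8] = edia9$encyclop
  rot[9] = dia9$encyclope
  rot[10] = ia9$encycloped
  rot[11] = a9$encyclopedi
  rot[12] = 9$encyclopedia
  rot[13] = $encyclopedia9
Sorted (with $ < everything):
  sorted[0] = $encyclopedia9
  sorted[1] = 9$encyclopedia
  sorted[2] = a9$encyclopedi
  sorted[3] = clopedia9$ency
  sorted[4] = cyclopedia9$en
  sorted[5] = dia9$encyclope
  sorted[6] = edia9$encyclop
  sorted[7] = encyclopedia9$
  sorted[8] = ia9$encycloped
  sorted[9] = lopedia9$encyc
  sorted[10] = ncyclopedia9$e
  sorted[11] = opedia9$encycl
  sorted[12] = pedia9$encyclo
  sorted[13] = yclopedia9$enc
sorted[6] = edia9$encyclop

Answer: edia9$encyclop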